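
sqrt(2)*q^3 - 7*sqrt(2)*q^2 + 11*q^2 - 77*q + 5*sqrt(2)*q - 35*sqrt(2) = (q - 7)*(q + 5*sqrt(2))*(sqrt(2)*q + 1)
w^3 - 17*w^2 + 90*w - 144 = (w - 8)*(w - 6)*(w - 3)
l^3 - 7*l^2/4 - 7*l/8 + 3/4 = (l - 2)*(l - 1/2)*(l + 3/4)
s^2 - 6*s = s*(s - 6)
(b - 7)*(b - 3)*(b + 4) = b^3 - 6*b^2 - 19*b + 84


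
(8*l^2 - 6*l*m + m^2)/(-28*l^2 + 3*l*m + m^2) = (-2*l + m)/(7*l + m)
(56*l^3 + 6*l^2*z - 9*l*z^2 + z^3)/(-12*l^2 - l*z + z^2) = (-14*l^2 - 5*l*z + z^2)/(3*l + z)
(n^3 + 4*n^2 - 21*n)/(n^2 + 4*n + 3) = n*(n^2 + 4*n - 21)/(n^2 + 4*n + 3)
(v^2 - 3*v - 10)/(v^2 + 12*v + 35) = (v^2 - 3*v - 10)/(v^2 + 12*v + 35)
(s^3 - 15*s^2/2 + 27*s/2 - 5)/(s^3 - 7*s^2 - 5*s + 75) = (s^2 - 5*s/2 + 1)/(s^2 - 2*s - 15)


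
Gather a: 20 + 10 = 30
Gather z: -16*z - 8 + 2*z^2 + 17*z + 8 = 2*z^2 + z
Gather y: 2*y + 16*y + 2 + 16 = 18*y + 18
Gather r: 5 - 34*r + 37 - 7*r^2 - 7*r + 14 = -7*r^2 - 41*r + 56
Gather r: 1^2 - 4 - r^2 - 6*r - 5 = -r^2 - 6*r - 8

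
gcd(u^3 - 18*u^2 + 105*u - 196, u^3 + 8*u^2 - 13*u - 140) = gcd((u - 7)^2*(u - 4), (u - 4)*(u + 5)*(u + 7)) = u - 4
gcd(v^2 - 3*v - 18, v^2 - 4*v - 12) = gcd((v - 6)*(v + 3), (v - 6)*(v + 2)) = v - 6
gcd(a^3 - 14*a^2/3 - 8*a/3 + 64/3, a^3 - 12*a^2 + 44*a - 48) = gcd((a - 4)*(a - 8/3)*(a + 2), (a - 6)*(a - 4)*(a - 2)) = a - 4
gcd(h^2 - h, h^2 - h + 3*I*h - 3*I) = h - 1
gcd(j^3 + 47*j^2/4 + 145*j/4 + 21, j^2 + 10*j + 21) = j + 7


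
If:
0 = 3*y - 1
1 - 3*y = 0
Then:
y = 1/3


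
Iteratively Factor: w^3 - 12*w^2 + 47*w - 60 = (w - 5)*(w^2 - 7*w + 12) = (w - 5)*(w - 3)*(w - 4)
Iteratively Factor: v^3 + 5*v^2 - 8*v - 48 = (v + 4)*(v^2 + v - 12) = (v + 4)^2*(v - 3)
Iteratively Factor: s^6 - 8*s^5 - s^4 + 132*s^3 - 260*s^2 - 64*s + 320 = (s + 1)*(s^5 - 9*s^4 + 8*s^3 + 124*s^2 - 384*s + 320) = (s + 1)*(s + 4)*(s^4 - 13*s^3 + 60*s^2 - 116*s + 80) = (s - 2)*(s + 1)*(s + 4)*(s^3 - 11*s^2 + 38*s - 40) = (s - 5)*(s - 2)*(s + 1)*(s + 4)*(s^2 - 6*s + 8) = (s - 5)*(s - 2)^2*(s + 1)*(s + 4)*(s - 4)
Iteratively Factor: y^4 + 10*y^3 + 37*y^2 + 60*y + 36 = (y + 3)*(y^3 + 7*y^2 + 16*y + 12) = (y + 2)*(y + 3)*(y^2 + 5*y + 6) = (y + 2)^2*(y + 3)*(y + 3)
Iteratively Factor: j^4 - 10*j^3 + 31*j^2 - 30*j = (j - 2)*(j^3 - 8*j^2 + 15*j) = (j - 5)*(j - 2)*(j^2 - 3*j) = (j - 5)*(j - 3)*(j - 2)*(j)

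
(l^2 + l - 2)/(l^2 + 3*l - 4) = (l + 2)/(l + 4)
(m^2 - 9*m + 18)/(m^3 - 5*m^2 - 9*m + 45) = (m - 6)/(m^2 - 2*m - 15)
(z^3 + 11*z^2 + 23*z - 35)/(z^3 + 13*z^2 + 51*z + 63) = (z^2 + 4*z - 5)/(z^2 + 6*z + 9)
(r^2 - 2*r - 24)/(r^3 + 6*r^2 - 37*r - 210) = (r + 4)/(r^2 + 12*r + 35)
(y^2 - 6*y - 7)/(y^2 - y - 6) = (-y^2 + 6*y + 7)/(-y^2 + y + 6)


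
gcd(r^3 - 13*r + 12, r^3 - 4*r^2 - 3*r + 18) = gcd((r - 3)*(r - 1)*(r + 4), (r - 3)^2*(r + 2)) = r - 3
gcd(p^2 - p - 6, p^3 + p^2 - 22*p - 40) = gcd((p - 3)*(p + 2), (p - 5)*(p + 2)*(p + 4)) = p + 2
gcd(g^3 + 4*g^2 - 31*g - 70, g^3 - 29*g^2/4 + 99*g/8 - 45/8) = g - 5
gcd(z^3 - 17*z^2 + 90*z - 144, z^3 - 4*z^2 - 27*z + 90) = z^2 - 9*z + 18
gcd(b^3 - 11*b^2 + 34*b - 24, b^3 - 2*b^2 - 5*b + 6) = b - 1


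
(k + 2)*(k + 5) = k^2 + 7*k + 10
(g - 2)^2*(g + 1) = g^3 - 3*g^2 + 4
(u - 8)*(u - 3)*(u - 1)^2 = u^4 - 13*u^3 + 47*u^2 - 59*u + 24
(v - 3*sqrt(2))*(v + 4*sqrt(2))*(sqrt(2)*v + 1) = sqrt(2)*v^3 + 3*v^2 - 23*sqrt(2)*v - 24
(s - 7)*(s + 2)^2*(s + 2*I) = s^4 - 3*s^3 + 2*I*s^3 - 24*s^2 - 6*I*s^2 - 28*s - 48*I*s - 56*I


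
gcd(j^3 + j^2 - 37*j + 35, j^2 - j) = j - 1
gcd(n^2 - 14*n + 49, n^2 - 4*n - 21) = n - 7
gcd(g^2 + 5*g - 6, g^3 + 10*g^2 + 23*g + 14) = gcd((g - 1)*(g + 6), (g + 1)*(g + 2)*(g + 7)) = 1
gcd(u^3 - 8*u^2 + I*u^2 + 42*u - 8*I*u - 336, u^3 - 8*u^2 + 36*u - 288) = u^2 + u*(-8 - 6*I) + 48*I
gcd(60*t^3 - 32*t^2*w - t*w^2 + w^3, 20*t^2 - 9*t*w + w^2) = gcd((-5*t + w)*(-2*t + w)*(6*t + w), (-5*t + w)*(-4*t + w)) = 5*t - w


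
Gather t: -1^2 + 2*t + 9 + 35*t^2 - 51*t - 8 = 35*t^2 - 49*t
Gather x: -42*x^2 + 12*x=-42*x^2 + 12*x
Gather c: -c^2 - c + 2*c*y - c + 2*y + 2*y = -c^2 + c*(2*y - 2) + 4*y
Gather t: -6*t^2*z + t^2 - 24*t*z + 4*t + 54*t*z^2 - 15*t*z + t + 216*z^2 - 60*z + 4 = t^2*(1 - 6*z) + t*(54*z^2 - 39*z + 5) + 216*z^2 - 60*z + 4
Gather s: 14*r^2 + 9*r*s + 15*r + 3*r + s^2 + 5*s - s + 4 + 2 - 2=14*r^2 + 18*r + s^2 + s*(9*r + 4) + 4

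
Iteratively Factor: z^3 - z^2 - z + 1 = (z + 1)*(z^2 - 2*z + 1) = (z - 1)*(z + 1)*(z - 1)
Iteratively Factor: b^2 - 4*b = (b)*(b - 4)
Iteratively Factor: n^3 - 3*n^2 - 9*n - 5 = (n + 1)*(n^2 - 4*n - 5) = (n - 5)*(n + 1)*(n + 1)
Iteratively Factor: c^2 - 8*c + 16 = (c - 4)*(c - 4)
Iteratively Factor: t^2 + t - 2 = (t - 1)*(t + 2)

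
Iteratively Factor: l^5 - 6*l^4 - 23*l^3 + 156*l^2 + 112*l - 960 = (l - 5)*(l^4 - l^3 - 28*l^2 + 16*l + 192) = (l - 5)*(l - 4)*(l^3 + 3*l^2 - 16*l - 48) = (l - 5)*(l - 4)^2*(l^2 + 7*l + 12) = (l - 5)*(l - 4)^2*(l + 3)*(l + 4)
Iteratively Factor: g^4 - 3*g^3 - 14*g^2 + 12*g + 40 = (g - 2)*(g^3 - g^2 - 16*g - 20) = (g - 5)*(g - 2)*(g^2 + 4*g + 4) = (g - 5)*(g - 2)*(g + 2)*(g + 2)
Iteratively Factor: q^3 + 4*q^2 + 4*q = (q + 2)*(q^2 + 2*q) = (q + 2)^2*(q)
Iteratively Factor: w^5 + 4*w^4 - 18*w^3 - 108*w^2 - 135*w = (w - 5)*(w^4 + 9*w^3 + 27*w^2 + 27*w) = w*(w - 5)*(w^3 + 9*w^2 + 27*w + 27) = w*(w - 5)*(w + 3)*(w^2 + 6*w + 9) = w*(w - 5)*(w + 3)^2*(w + 3)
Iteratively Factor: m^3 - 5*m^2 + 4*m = (m)*(m^2 - 5*m + 4) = m*(m - 1)*(m - 4)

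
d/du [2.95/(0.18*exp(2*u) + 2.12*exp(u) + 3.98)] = (-1.062*exp(u) - 6.254)*exp(u)/(0.18*exp(2*u) + 2.12*exp(u) + 3.98)^2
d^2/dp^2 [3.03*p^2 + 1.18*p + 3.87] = 6.06000000000000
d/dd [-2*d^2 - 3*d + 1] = -4*d - 3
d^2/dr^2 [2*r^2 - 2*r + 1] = 4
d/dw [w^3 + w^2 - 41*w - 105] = 3*w^2 + 2*w - 41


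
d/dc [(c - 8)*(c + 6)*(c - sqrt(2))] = 3*c^2 - 4*c - 2*sqrt(2)*c - 48 + 2*sqrt(2)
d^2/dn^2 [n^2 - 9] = 2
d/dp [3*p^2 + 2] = 6*p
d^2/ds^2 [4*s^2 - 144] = 8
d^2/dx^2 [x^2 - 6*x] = 2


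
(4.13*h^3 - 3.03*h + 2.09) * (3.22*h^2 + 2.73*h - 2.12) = 13.2986*h^5 + 11.2749*h^4 - 18.5122*h^3 - 1.5421*h^2 + 12.1293*h - 4.4308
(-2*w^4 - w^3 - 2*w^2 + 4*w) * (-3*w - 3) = 6*w^5 + 9*w^4 + 9*w^3 - 6*w^2 - 12*w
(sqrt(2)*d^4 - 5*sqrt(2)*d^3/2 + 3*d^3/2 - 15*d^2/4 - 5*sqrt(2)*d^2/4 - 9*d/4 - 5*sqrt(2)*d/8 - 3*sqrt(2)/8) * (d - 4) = sqrt(2)*d^5 - 13*sqrt(2)*d^4/2 + 3*d^4/2 - 39*d^3/4 + 35*sqrt(2)*d^3/4 + 35*sqrt(2)*d^2/8 + 51*d^2/4 + 17*sqrt(2)*d/8 + 9*d + 3*sqrt(2)/2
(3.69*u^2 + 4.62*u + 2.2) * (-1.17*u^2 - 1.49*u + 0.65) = -4.3173*u^4 - 10.9035*u^3 - 7.0593*u^2 - 0.275*u + 1.43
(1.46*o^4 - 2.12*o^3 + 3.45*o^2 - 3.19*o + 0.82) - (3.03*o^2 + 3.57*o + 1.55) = 1.46*o^4 - 2.12*o^3 + 0.42*o^2 - 6.76*o - 0.73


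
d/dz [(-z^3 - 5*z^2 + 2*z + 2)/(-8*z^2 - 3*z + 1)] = 2*(4*z^4 + 3*z^3 + 14*z^2 + 11*z + 4)/(64*z^4 + 48*z^3 - 7*z^2 - 6*z + 1)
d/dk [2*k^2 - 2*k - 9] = 4*k - 2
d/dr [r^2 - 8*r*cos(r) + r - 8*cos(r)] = 8*r*sin(r) + 2*r - 8*sqrt(2)*cos(r + pi/4) + 1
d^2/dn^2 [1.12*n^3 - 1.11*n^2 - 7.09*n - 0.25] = 6.72*n - 2.22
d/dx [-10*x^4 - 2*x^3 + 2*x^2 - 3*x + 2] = -40*x^3 - 6*x^2 + 4*x - 3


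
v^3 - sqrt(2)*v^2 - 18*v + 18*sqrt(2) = (v - 3*sqrt(2))*(v - sqrt(2))*(v + 3*sqrt(2))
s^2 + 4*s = s*(s + 4)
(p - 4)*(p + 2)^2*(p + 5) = p^4 + 5*p^3 - 12*p^2 - 76*p - 80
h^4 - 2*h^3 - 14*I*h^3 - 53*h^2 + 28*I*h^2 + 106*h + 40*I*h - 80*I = (h - 2)*(h - 8*I)*(h - 5*I)*(h - I)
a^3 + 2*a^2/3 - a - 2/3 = (a - 1)*(a + 2/3)*(a + 1)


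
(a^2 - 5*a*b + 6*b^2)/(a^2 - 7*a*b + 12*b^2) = (a - 2*b)/(a - 4*b)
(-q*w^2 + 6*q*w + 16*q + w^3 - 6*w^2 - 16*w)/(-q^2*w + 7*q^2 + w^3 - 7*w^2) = (w^2 - 6*w - 16)/(q*w - 7*q + w^2 - 7*w)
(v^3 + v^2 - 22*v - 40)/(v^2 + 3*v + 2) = (v^2 - v - 20)/(v + 1)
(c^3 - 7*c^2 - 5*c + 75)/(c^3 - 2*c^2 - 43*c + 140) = (c^2 - 2*c - 15)/(c^2 + 3*c - 28)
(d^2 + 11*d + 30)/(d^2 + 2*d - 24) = (d + 5)/(d - 4)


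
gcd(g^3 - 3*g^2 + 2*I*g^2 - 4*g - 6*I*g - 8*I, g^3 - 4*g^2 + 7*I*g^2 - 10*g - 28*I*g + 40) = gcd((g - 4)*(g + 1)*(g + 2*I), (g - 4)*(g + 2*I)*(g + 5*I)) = g^2 + g*(-4 + 2*I) - 8*I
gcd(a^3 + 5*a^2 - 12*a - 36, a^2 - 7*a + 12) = a - 3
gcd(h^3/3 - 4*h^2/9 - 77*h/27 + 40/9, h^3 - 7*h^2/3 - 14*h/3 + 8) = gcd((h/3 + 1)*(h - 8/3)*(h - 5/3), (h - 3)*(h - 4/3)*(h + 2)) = 1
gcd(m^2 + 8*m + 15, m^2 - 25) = m + 5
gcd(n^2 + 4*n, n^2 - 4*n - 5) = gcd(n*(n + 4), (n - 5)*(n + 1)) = 1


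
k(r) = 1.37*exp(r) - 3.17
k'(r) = 1.37*exp(r)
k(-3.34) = -3.12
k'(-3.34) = 0.05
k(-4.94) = -3.16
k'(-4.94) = 0.01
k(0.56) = -0.77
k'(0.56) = 2.40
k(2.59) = 15.09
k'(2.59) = 18.26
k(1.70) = 4.33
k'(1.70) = 7.50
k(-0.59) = -2.41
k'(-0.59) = 0.76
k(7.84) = 3476.91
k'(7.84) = 3480.08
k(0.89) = 0.17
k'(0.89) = 3.34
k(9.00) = 11098.05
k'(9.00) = 11101.22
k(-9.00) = -3.17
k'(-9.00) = 0.00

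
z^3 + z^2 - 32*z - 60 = (z - 6)*(z + 2)*(z + 5)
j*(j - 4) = j^2 - 4*j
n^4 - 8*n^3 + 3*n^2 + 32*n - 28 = (n - 7)*(n - 2)*(n - 1)*(n + 2)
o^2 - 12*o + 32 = (o - 8)*(o - 4)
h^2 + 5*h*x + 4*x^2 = (h + x)*(h + 4*x)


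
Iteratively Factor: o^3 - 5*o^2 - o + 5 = (o - 5)*(o^2 - 1) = (o - 5)*(o + 1)*(o - 1)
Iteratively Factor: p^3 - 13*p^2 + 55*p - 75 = (p - 5)*(p^2 - 8*p + 15) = (p - 5)^2*(p - 3)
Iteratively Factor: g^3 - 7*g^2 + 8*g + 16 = (g - 4)*(g^2 - 3*g - 4) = (g - 4)^2*(g + 1)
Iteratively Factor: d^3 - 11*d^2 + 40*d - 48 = (d - 4)*(d^2 - 7*d + 12) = (d - 4)*(d - 3)*(d - 4)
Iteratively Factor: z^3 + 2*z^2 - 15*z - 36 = (z + 3)*(z^2 - z - 12) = (z + 3)^2*(z - 4)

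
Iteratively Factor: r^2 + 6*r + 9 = (r + 3)*(r + 3)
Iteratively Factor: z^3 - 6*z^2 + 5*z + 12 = (z + 1)*(z^2 - 7*z + 12) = (z - 3)*(z + 1)*(z - 4)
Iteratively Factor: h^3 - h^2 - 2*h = (h + 1)*(h^2 - 2*h) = (h - 2)*(h + 1)*(h)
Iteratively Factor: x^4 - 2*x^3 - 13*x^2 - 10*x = (x + 2)*(x^3 - 4*x^2 - 5*x) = (x + 1)*(x + 2)*(x^2 - 5*x) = x*(x + 1)*(x + 2)*(x - 5)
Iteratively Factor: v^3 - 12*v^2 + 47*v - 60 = (v - 3)*(v^2 - 9*v + 20) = (v - 4)*(v - 3)*(v - 5)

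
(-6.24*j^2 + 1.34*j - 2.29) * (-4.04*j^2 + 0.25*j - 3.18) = 25.2096*j^4 - 6.9736*j^3 + 29.4298*j^2 - 4.8337*j + 7.2822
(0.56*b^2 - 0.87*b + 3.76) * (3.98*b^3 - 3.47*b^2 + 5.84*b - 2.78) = 2.2288*b^5 - 5.4058*b^4 + 21.2541*b^3 - 19.6848*b^2 + 24.377*b - 10.4528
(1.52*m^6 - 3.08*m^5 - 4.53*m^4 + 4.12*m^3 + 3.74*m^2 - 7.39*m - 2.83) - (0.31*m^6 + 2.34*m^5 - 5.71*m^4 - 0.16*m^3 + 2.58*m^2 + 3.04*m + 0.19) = 1.21*m^6 - 5.42*m^5 + 1.18*m^4 + 4.28*m^3 + 1.16*m^2 - 10.43*m - 3.02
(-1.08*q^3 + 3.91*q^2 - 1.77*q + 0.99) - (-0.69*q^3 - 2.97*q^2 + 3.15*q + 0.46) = -0.39*q^3 + 6.88*q^2 - 4.92*q + 0.53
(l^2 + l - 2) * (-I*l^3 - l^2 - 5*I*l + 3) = -I*l^5 - l^4 - I*l^4 - l^3 - 3*I*l^3 + 5*l^2 - 5*I*l^2 + 3*l + 10*I*l - 6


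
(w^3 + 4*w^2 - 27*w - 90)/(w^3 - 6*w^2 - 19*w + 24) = (w^2 + w - 30)/(w^2 - 9*w + 8)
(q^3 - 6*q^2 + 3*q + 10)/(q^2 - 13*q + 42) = (q^3 - 6*q^2 + 3*q + 10)/(q^2 - 13*q + 42)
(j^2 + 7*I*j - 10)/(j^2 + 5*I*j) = (j + 2*I)/j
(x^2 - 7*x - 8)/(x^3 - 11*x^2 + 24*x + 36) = (x - 8)/(x^2 - 12*x + 36)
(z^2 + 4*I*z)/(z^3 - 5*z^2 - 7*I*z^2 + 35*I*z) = (z + 4*I)/(z^2 - 5*z - 7*I*z + 35*I)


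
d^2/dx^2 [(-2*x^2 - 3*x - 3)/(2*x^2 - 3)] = 12*(-2*x^3 - 12*x^2 - 9*x - 6)/(8*x^6 - 36*x^4 + 54*x^2 - 27)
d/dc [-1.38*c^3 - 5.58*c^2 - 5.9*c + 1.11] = -4.14*c^2 - 11.16*c - 5.9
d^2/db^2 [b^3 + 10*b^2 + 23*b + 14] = 6*b + 20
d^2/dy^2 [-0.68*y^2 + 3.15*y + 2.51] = -1.36000000000000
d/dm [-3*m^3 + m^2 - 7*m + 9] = -9*m^2 + 2*m - 7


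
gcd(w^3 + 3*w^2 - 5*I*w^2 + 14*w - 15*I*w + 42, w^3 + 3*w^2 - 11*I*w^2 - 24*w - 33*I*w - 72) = w + 3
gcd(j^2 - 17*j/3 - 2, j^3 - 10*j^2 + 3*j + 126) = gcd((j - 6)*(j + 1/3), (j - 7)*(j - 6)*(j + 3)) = j - 6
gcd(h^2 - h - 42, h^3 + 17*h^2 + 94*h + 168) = h + 6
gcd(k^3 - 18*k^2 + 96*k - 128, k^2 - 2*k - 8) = 1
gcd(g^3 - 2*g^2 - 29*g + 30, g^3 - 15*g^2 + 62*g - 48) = g^2 - 7*g + 6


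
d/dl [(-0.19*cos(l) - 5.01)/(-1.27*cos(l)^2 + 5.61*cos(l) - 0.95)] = (0.2413*cos(l)^2 + 12.7254*cos(l) - 28.2866)*sin(l)/(1.6129*cos(l)^4 - 14.2494*cos(l)^3 + 33.8851*cos(l)^2 - 10.659*cos(l) + 0.9025)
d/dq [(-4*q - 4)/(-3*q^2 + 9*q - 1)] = 4*(-3*q^2 - 6*q + 10)/(9*q^4 - 54*q^3 + 87*q^2 - 18*q + 1)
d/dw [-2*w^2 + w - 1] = 1 - 4*w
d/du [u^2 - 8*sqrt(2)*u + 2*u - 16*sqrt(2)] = 2*u - 8*sqrt(2) + 2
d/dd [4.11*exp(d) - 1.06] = 4.11*exp(d)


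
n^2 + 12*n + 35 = (n + 5)*(n + 7)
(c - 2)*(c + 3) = c^2 + c - 6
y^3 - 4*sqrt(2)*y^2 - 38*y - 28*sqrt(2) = (y - 7*sqrt(2))*(y + sqrt(2))*(y + 2*sqrt(2))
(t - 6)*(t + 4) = t^2 - 2*t - 24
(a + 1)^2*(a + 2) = a^3 + 4*a^2 + 5*a + 2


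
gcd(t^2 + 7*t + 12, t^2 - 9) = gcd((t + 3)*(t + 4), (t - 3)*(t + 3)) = t + 3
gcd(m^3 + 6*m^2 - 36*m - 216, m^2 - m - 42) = m + 6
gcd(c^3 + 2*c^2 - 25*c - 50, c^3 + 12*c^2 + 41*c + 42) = c + 2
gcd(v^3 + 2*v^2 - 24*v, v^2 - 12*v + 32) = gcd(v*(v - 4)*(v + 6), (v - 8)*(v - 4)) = v - 4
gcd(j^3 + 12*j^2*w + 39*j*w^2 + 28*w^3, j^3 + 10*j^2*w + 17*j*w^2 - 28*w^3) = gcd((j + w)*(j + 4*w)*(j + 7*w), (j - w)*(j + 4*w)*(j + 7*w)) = j^2 + 11*j*w + 28*w^2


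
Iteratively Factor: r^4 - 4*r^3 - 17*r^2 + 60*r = (r)*(r^3 - 4*r^2 - 17*r + 60) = r*(r - 5)*(r^2 + r - 12) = r*(r - 5)*(r - 3)*(r + 4)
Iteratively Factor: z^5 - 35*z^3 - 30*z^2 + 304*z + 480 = (z + 2)*(z^4 - 2*z^3 - 31*z^2 + 32*z + 240) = (z + 2)*(z + 4)*(z^3 - 6*z^2 - 7*z + 60) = (z - 5)*(z + 2)*(z + 4)*(z^2 - z - 12) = (z - 5)*(z + 2)*(z + 3)*(z + 4)*(z - 4)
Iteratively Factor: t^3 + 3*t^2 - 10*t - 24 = (t - 3)*(t^2 + 6*t + 8) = (t - 3)*(t + 2)*(t + 4)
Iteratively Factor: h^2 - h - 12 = (h - 4)*(h + 3)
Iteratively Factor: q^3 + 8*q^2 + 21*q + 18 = (q + 3)*(q^2 + 5*q + 6) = (q + 3)^2*(q + 2)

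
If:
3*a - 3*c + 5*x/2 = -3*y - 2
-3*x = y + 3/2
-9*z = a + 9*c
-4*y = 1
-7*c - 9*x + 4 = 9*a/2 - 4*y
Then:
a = 451/828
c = 113/184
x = -5/12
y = -1/4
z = -10055/14904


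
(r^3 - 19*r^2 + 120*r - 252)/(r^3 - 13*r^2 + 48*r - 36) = (r - 7)/(r - 1)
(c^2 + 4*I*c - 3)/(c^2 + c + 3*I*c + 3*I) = (c + I)/(c + 1)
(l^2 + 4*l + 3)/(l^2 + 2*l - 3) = (l + 1)/(l - 1)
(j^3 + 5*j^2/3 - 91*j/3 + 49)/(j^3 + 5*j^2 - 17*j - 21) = (j - 7/3)/(j + 1)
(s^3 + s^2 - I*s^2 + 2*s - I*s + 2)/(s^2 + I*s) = s + 1 - 2*I - 2*I/s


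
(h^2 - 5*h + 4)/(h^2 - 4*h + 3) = (h - 4)/(h - 3)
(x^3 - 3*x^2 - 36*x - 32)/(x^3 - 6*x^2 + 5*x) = (x^3 - 3*x^2 - 36*x - 32)/(x*(x^2 - 6*x + 5))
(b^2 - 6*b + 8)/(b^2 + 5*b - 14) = (b - 4)/(b + 7)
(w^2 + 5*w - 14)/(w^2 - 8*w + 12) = (w + 7)/(w - 6)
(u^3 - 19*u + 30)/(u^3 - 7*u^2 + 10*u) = (u^2 + 2*u - 15)/(u*(u - 5))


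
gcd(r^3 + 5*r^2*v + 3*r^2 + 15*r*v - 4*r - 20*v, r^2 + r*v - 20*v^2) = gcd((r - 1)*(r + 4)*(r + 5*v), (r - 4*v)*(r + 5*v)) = r + 5*v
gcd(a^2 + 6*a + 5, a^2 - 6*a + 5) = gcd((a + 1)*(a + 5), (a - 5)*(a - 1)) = 1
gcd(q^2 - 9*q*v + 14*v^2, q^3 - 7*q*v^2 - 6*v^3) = 1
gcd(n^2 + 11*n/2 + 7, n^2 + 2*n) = n + 2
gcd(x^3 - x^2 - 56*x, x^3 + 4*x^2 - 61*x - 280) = x^2 - x - 56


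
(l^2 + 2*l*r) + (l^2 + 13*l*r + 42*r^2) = 2*l^2 + 15*l*r + 42*r^2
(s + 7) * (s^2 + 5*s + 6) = s^3 + 12*s^2 + 41*s + 42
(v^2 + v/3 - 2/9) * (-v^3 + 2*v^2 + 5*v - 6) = -v^5 + 5*v^4/3 + 53*v^3/9 - 43*v^2/9 - 28*v/9 + 4/3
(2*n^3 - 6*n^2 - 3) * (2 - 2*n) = -4*n^4 + 16*n^3 - 12*n^2 + 6*n - 6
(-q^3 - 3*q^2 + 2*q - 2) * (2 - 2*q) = 2*q^4 + 4*q^3 - 10*q^2 + 8*q - 4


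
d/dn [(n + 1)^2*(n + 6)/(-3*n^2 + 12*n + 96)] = (-n^4 + 8*n^3 + 141*n^2 + 524*n + 392)/(3*(n^4 - 8*n^3 - 48*n^2 + 256*n + 1024))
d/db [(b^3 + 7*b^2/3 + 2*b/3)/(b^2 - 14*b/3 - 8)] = (9*b^4 - 84*b^3 - 320*b^2 - 336*b - 48)/(9*b^4 - 84*b^3 + 52*b^2 + 672*b + 576)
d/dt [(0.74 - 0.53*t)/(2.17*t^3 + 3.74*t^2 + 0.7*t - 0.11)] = (2.3002*t^3 - 2.8352*t^2 - 5.5352*t - 0.4597)/(4.7089*t^6 + 16.2316*t^5 + 17.0256*t^4 + 4.7586*t^3 - 0.3328*t^2 - 0.154*t + 0.0121)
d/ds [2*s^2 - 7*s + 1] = 4*s - 7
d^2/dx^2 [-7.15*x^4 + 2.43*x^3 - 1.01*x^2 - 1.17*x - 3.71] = -85.8*x^2 + 14.58*x - 2.02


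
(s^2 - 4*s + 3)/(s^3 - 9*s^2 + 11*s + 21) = (s - 1)/(s^2 - 6*s - 7)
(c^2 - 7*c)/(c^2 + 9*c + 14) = c*(c - 7)/(c^2 + 9*c + 14)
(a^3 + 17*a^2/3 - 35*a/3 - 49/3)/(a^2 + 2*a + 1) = (3*a^2 + 14*a - 49)/(3*(a + 1))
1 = 1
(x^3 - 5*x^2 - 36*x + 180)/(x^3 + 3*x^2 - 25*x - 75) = (x^2 - 36)/(x^2 + 8*x + 15)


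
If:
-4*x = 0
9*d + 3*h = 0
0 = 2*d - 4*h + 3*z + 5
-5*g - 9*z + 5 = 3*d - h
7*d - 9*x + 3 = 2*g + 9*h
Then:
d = 25/98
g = 286/49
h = -75/98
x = 0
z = -20/7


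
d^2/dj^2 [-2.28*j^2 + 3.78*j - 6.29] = -4.56000000000000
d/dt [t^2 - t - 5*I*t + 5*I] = 2*t - 1 - 5*I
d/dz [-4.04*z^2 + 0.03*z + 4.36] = 0.03 - 8.08*z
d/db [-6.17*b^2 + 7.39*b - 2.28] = 7.39 - 12.34*b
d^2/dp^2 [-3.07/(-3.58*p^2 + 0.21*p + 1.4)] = (78.692696*p^2 - 4.616052*p - 3.07*(7.16*p - 0.21)*(14.32*p - 0.42) - 30.77368)/(-3.58*p^2 + 0.21*p + 1.4)^3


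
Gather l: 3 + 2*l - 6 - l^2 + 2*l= -l^2 + 4*l - 3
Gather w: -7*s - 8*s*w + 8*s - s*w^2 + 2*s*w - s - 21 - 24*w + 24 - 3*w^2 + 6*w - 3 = w^2*(-s - 3) + w*(-6*s - 18)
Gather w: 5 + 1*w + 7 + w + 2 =2*w + 14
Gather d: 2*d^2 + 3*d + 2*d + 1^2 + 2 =2*d^2 + 5*d + 3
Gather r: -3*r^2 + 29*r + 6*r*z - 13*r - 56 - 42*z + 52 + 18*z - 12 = -3*r^2 + r*(6*z + 16) - 24*z - 16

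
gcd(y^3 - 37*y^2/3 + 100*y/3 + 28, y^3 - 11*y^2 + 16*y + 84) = y^2 - 13*y + 42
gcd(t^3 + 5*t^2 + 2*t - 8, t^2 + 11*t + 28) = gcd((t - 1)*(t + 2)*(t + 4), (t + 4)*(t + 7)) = t + 4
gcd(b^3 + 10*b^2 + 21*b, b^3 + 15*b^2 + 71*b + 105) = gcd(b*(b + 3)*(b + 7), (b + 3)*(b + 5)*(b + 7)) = b^2 + 10*b + 21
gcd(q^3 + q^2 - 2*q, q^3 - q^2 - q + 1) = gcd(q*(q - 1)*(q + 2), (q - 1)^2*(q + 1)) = q - 1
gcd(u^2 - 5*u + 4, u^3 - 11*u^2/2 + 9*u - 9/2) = u - 1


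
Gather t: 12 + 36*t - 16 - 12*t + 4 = 24*t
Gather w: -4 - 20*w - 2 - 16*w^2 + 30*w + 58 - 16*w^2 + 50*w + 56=-32*w^2 + 60*w + 108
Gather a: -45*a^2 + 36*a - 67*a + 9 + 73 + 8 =-45*a^2 - 31*a + 90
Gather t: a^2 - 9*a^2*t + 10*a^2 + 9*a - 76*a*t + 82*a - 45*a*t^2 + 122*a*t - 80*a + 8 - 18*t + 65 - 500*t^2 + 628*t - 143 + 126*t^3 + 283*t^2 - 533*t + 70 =11*a^2 + 11*a + 126*t^3 + t^2*(-45*a - 217) + t*(-9*a^2 + 46*a + 77)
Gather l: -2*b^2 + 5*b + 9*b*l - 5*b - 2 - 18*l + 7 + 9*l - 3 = -2*b^2 + l*(9*b - 9) + 2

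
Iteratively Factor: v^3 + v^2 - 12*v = (v - 3)*(v^2 + 4*v) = v*(v - 3)*(v + 4)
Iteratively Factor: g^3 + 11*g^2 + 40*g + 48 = (g + 4)*(g^2 + 7*g + 12) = (g + 4)^2*(g + 3)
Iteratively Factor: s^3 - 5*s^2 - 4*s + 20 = (s + 2)*(s^2 - 7*s + 10) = (s - 5)*(s + 2)*(s - 2)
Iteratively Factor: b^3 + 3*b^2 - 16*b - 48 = (b - 4)*(b^2 + 7*b + 12) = (b - 4)*(b + 4)*(b + 3)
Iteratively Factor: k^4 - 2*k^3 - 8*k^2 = (k - 4)*(k^3 + 2*k^2) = (k - 4)*(k + 2)*(k^2) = k*(k - 4)*(k + 2)*(k)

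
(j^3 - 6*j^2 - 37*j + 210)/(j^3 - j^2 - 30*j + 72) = (j^2 - 12*j + 35)/(j^2 - 7*j + 12)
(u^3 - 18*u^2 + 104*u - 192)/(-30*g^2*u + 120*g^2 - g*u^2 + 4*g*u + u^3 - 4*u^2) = (u^2 - 14*u + 48)/(-30*g^2 - g*u + u^2)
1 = 1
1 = 1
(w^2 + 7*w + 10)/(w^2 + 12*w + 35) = (w + 2)/(w + 7)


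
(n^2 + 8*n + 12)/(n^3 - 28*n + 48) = (n + 2)/(n^2 - 6*n + 8)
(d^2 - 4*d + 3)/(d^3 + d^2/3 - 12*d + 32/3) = 3*(d - 3)/(3*d^2 + 4*d - 32)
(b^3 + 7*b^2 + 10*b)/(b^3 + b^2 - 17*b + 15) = b*(b + 2)/(b^2 - 4*b + 3)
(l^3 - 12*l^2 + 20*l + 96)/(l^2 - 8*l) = l - 4 - 12/l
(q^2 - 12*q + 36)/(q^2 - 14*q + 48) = (q - 6)/(q - 8)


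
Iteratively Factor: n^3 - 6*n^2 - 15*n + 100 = (n - 5)*(n^2 - n - 20) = (n - 5)*(n + 4)*(n - 5)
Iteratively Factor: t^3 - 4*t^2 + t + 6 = (t - 2)*(t^2 - 2*t - 3) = (t - 3)*(t - 2)*(t + 1)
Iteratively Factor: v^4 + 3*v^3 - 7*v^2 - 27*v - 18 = (v + 2)*(v^3 + v^2 - 9*v - 9) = (v + 2)*(v + 3)*(v^2 - 2*v - 3) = (v - 3)*(v + 2)*(v + 3)*(v + 1)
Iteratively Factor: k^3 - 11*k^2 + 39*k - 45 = (k - 3)*(k^2 - 8*k + 15) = (k - 5)*(k - 3)*(k - 3)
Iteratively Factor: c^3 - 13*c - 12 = (c + 3)*(c^2 - 3*c - 4) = (c + 1)*(c + 3)*(c - 4)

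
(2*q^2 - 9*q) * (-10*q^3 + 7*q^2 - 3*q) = -20*q^5 + 104*q^4 - 69*q^3 + 27*q^2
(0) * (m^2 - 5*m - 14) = 0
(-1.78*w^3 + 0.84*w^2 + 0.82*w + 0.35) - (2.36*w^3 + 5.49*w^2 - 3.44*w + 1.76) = -4.14*w^3 - 4.65*w^2 + 4.26*w - 1.41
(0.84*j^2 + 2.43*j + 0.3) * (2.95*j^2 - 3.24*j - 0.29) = 2.478*j^4 + 4.4469*j^3 - 7.2318*j^2 - 1.6767*j - 0.087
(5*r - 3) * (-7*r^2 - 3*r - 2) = -35*r^3 + 6*r^2 - r + 6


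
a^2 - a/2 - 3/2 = (a - 3/2)*(a + 1)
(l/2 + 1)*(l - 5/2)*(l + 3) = l^3/2 + 5*l^2/4 - 13*l/4 - 15/2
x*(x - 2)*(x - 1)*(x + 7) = x^4 + 4*x^3 - 19*x^2 + 14*x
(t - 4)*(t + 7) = t^2 + 3*t - 28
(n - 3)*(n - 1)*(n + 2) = n^3 - 2*n^2 - 5*n + 6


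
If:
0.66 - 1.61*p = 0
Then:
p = 0.41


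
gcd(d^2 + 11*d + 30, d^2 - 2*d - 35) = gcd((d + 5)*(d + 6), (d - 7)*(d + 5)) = d + 5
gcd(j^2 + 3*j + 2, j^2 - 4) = j + 2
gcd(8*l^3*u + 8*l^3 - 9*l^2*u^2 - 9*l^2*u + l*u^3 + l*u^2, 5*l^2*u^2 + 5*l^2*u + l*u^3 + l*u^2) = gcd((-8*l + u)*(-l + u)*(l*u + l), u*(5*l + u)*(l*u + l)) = l*u + l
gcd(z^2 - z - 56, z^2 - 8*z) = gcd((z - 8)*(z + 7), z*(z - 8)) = z - 8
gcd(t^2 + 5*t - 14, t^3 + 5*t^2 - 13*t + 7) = t + 7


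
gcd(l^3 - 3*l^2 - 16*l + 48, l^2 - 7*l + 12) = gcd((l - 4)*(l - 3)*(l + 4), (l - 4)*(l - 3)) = l^2 - 7*l + 12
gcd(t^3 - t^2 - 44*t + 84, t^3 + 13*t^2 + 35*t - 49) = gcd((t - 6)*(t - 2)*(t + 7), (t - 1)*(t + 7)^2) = t + 7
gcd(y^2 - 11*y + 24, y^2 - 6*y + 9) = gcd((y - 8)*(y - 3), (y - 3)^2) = y - 3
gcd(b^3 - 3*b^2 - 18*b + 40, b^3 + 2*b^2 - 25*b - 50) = b - 5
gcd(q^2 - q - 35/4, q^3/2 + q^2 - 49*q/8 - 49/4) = q - 7/2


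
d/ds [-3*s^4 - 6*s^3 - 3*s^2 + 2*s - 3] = -12*s^3 - 18*s^2 - 6*s + 2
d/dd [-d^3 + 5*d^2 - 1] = d*(10 - 3*d)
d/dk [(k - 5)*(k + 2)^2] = (k + 2)*(3*k - 8)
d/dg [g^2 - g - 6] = 2*g - 1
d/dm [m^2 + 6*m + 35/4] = 2*m + 6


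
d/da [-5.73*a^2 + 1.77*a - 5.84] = 1.77 - 11.46*a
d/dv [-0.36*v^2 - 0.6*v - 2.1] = -0.72*v - 0.6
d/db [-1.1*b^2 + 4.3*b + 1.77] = 4.3 - 2.2*b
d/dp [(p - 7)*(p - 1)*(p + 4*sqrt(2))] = 3*p^2 - 16*p + 8*sqrt(2)*p - 32*sqrt(2) + 7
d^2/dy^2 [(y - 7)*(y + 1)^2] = 6*y - 10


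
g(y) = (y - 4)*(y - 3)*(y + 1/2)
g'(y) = (y - 4)*(y - 3) + (y - 4)*(y + 1/2) + (y - 3)*(y + 1/2) = 3*y^2 - 13*y + 17/2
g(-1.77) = -34.95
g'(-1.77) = 40.91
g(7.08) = 95.25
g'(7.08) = 66.84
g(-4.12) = -209.29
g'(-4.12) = 112.98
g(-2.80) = -90.71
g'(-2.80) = 68.42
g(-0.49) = 0.16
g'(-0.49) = 15.59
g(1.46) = 7.67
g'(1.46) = -4.09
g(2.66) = 1.44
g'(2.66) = -4.85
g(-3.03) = -107.25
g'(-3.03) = 75.43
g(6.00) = 39.00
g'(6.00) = 38.50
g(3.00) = 0.00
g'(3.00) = -3.50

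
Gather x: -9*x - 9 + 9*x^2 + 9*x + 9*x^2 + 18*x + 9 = 18*x^2 + 18*x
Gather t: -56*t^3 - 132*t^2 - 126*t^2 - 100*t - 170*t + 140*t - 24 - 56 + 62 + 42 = -56*t^3 - 258*t^2 - 130*t + 24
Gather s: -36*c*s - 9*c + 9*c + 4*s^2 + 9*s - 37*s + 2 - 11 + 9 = 4*s^2 + s*(-36*c - 28)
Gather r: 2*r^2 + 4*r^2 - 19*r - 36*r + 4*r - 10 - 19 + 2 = 6*r^2 - 51*r - 27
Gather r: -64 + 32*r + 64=32*r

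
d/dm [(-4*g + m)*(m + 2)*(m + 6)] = -8*g*m - 32*g + 3*m^2 + 16*m + 12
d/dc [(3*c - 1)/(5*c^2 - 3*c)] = (-15*c^2 + 10*c - 3)/(c^2*(25*c^2 - 30*c + 9))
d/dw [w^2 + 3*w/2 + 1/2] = 2*w + 3/2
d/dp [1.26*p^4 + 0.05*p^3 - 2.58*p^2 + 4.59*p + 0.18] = 5.04*p^3 + 0.15*p^2 - 5.16*p + 4.59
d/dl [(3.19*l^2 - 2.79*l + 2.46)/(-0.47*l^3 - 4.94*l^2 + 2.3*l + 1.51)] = (1.4993*l^4 - 2.6226*l^3 - 2.977*l^2 + 33.9386*l - 9.8709)/(0.2209*l^6 + 4.6436*l^5 + 22.2416*l^4 - 24.1434*l^3 - 9.6288*l^2 + 6.946*l + 2.2801)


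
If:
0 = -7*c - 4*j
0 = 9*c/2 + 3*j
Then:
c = 0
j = 0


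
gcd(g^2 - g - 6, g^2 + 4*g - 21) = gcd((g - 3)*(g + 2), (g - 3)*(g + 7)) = g - 3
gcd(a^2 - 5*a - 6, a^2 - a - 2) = a + 1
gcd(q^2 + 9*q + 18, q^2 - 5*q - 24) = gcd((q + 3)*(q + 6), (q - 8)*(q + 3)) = q + 3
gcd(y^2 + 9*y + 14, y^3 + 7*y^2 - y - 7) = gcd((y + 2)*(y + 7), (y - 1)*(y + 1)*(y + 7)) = y + 7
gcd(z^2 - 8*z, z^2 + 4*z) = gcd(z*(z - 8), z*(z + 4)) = z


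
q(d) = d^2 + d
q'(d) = 2*d + 1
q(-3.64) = 9.61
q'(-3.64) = -6.28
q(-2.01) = 2.03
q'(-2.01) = -3.02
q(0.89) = 1.68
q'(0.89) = 2.78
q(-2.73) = 4.72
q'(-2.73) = -4.46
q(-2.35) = 3.17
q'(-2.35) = -3.70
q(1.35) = 3.17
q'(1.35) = 3.70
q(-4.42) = 15.12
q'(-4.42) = -7.84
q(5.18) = 32.01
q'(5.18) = 11.36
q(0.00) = 0.00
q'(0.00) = 1.00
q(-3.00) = 6.00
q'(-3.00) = -5.00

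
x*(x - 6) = x^2 - 6*x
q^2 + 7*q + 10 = (q + 2)*(q + 5)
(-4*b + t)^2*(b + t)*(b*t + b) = 16*b^4*t + 16*b^4 + 8*b^3*t^2 + 8*b^3*t - 7*b^2*t^3 - 7*b^2*t^2 + b*t^4 + b*t^3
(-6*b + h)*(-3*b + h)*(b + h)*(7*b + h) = 126*b^4 + 81*b^3*h - 47*b^2*h^2 - b*h^3 + h^4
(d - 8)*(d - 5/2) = d^2 - 21*d/2 + 20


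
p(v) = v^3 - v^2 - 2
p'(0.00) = 0.00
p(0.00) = -2.00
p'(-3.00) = 33.00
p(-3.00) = -38.00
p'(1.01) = 1.04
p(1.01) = -1.99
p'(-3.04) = 33.80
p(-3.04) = -39.34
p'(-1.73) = 12.44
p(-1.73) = -10.17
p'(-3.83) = 51.67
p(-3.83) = -72.85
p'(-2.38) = 21.75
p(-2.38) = -21.15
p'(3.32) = 26.43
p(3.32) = 23.57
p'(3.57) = 31.09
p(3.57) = 30.75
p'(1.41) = 3.14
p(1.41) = -1.18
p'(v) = 3*v^2 - 2*v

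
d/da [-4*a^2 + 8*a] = 8 - 8*a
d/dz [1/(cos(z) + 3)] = sin(z)/(cos(z) + 3)^2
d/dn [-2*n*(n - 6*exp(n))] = 12*n*exp(n) - 4*n + 12*exp(n)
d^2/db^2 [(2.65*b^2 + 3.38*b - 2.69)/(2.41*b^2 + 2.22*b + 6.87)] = (10.906696*b^3 - 356.994264*b^2 - 422.122104*b + 209.60436)/(13.997521*b^6 + 38.681946*b^5 + 155.337273*b^4 + 231.476292*b^3 + 442.807911*b^2 + 314.331354*b + 324.242703)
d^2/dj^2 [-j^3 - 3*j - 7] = -6*j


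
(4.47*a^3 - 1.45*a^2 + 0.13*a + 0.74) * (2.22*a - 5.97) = 9.9234*a^4 - 29.9049*a^3 + 8.9451*a^2 + 0.8667*a - 4.4178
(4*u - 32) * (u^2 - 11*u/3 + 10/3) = 4*u^3 - 140*u^2/3 + 392*u/3 - 320/3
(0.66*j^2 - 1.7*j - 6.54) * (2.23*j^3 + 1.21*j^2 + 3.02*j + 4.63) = 1.4718*j^5 - 2.9924*j^4 - 14.648*j^3 - 9.9916*j^2 - 27.6218*j - 30.2802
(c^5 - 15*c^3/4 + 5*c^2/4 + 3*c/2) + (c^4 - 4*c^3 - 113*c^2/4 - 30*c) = c^5 + c^4 - 31*c^3/4 - 27*c^2 - 57*c/2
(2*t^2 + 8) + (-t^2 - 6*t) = t^2 - 6*t + 8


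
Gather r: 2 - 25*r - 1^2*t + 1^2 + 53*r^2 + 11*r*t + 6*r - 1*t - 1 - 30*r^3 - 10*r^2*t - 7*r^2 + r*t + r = -30*r^3 + r^2*(46 - 10*t) + r*(12*t - 18) - 2*t + 2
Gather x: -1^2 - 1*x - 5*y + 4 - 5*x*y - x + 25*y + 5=x*(-5*y - 2) + 20*y + 8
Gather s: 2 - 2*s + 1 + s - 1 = 2 - s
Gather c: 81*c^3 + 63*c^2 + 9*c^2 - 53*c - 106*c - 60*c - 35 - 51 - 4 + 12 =81*c^3 + 72*c^2 - 219*c - 78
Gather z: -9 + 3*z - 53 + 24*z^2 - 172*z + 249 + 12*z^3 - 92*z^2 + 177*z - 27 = 12*z^3 - 68*z^2 + 8*z + 160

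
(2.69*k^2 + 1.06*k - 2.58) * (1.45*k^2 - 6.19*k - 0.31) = 3.9005*k^4 - 15.1141*k^3 - 11.1363*k^2 + 15.6416*k + 0.7998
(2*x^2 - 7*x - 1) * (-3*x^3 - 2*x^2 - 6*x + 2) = -6*x^5 + 17*x^4 + 5*x^3 + 48*x^2 - 8*x - 2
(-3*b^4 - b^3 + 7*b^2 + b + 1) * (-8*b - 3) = 24*b^5 + 17*b^4 - 53*b^3 - 29*b^2 - 11*b - 3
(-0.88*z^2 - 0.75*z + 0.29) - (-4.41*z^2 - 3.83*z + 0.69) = 3.53*z^2 + 3.08*z - 0.4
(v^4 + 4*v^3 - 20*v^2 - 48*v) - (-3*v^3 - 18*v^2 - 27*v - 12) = v^4 + 7*v^3 - 2*v^2 - 21*v + 12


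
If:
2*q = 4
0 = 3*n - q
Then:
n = 2/3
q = 2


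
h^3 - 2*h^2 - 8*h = h*(h - 4)*(h + 2)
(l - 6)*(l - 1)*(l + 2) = l^3 - 5*l^2 - 8*l + 12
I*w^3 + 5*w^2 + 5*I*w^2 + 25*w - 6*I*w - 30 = (w + 6)*(w - 5*I)*(I*w - I)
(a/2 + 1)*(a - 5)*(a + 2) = a^3/2 - a^2/2 - 8*a - 10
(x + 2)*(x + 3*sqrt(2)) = x^2 + 2*x + 3*sqrt(2)*x + 6*sqrt(2)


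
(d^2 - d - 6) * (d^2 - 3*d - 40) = d^4 - 4*d^3 - 43*d^2 + 58*d + 240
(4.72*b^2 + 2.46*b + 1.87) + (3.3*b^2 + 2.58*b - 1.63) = 8.02*b^2 + 5.04*b + 0.24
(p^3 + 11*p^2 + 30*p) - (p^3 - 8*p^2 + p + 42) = 19*p^2 + 29*p - 42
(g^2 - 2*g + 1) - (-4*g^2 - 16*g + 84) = 5*g^2 + 14*g - 83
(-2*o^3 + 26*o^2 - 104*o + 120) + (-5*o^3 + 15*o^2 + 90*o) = -7*o^3 + 41*o^2 - 14*o + 120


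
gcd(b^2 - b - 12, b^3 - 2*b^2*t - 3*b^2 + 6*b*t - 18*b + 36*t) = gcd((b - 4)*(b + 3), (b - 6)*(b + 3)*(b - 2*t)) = b + 3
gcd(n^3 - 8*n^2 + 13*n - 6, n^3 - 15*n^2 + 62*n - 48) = n^2 - 7*n + 6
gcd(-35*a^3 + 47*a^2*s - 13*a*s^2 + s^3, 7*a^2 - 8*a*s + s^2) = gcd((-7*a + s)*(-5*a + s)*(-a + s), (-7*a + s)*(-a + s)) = 7*a^2 - 8*a*s + s^2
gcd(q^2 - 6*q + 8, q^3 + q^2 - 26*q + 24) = q - 4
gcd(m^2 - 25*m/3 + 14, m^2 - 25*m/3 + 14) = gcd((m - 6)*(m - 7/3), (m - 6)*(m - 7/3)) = m^2 - 25*m/3 + 14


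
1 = 1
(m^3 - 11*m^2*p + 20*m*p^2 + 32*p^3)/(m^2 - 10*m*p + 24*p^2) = (-m^2 + 7*m*p + 8*p^2)/(-m + 6*p)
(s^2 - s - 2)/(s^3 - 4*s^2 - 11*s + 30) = (s + 1)/(s^2 - 2*s - 15)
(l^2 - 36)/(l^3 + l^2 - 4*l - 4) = (l^2 - 36)/(l^3 + l^2 - 4*l - 4)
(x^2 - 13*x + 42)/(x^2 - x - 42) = (x - 6)/(x + 6)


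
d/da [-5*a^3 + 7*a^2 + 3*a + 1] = -15*a^2 + 14*a + 3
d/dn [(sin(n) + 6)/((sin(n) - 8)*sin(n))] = (-cos(n) - 12/tan(n) + 48*cos(n)/sin(n)^2)/(sin(n) - 8)^2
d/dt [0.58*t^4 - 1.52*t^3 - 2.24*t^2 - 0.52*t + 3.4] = 2.32*t^3 - 4.56*t^2 - 4.48*t - 0.52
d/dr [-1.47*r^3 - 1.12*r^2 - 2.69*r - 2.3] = -4.41*r^2 - 2.24*r - 2.69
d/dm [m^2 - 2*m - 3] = 2*m - 2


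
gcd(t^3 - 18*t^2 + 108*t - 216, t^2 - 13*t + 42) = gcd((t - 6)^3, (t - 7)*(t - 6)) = t - 6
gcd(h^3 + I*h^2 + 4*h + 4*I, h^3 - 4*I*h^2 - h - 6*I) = h^2 - I*h + 2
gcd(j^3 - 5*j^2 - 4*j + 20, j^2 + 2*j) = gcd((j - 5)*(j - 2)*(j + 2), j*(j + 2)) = j + 2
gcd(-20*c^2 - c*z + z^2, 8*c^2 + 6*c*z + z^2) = 4*c + z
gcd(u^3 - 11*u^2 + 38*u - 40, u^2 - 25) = u - 5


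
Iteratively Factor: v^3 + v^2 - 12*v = (v)*(v^2 + v - 12) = v*(v - 3)*(v + 4)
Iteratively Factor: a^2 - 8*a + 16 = (a - 4)*(a - 4)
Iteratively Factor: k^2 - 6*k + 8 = (k - 2)*(k - 4)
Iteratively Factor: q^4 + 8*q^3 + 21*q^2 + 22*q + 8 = (q + 4)*(q^3 + 4*q^2 + 5*q + 2) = (q + 1)*(q + 4)*(q^2 + 3*q + 2) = (q + 1)^2*(q + 4)*(q + 2)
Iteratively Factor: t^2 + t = (t + 1)*(t)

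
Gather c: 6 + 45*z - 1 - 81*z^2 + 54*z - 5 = -81*z^2 + 99*z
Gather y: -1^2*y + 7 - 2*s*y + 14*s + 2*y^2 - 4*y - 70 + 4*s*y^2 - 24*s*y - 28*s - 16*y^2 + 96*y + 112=-14*s + y^2*(4*s - 14) + y*(91 - 26*s) + 49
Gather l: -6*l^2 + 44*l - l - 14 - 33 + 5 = -6*l^2 + 43*l - 42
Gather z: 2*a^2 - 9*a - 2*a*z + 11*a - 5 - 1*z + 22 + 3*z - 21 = 2*a^2 + 2*a + z*(2 - 2*a) - 4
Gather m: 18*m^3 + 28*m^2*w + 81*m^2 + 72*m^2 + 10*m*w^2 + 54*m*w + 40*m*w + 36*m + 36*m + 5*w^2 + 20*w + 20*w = 18*m^3 + m^2*(28*w + 153) + m*(10*w^2 + 94*w + 72) + 5*w^2 + 40*w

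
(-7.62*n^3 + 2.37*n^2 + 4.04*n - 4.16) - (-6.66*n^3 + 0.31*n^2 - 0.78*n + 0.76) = -0.96*n^3 + 2.06*n^2 + 4.82*n - 4.92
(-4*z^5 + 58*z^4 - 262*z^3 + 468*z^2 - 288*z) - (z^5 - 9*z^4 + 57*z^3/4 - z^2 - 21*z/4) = -5*z^5 + 67*z^4 - 1105*z^3/4 + 469*z^2 - 1131*z/4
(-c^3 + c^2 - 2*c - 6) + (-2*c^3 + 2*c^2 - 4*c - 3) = -3*c^3 + 3*c^2 - 6*c - 9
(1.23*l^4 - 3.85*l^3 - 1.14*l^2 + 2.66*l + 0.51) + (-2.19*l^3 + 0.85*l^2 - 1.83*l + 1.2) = 1.23*l^4 - 6.04*l^3 - 0.29*l^2 + 0.83*l + 1.71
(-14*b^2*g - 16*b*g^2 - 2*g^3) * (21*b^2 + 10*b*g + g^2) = -294*b^4*g - 476*b^3*g^2 - 216*b^2*g^3 - 36*b*g^4 - 2*g^5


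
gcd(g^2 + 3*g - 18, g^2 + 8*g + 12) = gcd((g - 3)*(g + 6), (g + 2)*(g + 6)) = g + 6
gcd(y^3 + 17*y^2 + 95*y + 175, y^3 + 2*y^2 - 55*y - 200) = y^2 + 10*y + 25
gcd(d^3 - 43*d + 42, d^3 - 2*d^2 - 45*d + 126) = d^2 + d - 42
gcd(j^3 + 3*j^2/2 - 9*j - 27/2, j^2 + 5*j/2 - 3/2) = j + 3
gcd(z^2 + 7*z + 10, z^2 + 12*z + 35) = z + 5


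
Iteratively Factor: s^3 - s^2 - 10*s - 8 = (s + 2)*(s^2 - 3*s - 4) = (s - 4)*(s + 2)*(s + 1)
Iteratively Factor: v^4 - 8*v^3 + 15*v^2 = (v - 5)*(v^3 - 3*v^2) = v*(v - 5)*(v^2 - 3*v) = v*(v - 5)*(v - 3)*(v)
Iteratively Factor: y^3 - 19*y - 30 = (y + 3)*(y^2 - 3*y - 10) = (y + 2)*(y + 3)*(y - 5)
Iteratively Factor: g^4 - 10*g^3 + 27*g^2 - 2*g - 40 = (g + 1)*(g^3 - 11*g^2 + 38*g - 40) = (g - 4)*(g + 1)*(g^2 - 7*g + 10) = (g - 5)*(g - 4)*(g + 1)*(g - 2)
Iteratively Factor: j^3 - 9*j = (j - 3)*(j^2 + 3*j) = (j - 3)*(j + 3)*(j)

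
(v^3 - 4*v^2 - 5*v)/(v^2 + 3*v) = (v^2 - 4*v - 5)/(v + 3)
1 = 1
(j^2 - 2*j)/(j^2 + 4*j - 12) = j/(j + 6)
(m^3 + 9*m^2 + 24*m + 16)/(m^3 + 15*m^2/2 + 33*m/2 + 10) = 2*(m + 4)/(2*m + 5)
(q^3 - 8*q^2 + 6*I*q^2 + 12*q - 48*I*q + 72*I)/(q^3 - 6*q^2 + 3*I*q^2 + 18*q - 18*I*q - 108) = (q - 2)/(q - 3*I)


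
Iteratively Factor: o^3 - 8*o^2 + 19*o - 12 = (o - 1)*(o^2 - 7*o + 12) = (o - 4)*(o - 1)*(o - 3)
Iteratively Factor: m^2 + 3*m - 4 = (m + 4)*(m - 1)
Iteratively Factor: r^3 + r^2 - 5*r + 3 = (r + 3)*(r^2 - 2*r + 1) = (r - 1)*(r + 3)*(r - 1)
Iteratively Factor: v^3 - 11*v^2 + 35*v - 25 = (v - 1)*(v^2 - 10*v + 25) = (v - 5)*(v - 1)*(v - 5)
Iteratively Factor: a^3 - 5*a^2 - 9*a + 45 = (a - 5)*(a^2 - 9) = (a - 5)*(a + 3)*(a - 3)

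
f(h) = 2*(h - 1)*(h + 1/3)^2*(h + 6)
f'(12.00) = 18590.44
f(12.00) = 60236.00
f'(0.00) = -6.89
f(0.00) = -1.33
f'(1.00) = 24.89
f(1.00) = 0.00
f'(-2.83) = 113.02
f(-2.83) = -151.36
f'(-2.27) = 97.94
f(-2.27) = -91.49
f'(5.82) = 2662.38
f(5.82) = 4314.35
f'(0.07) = -7.44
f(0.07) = -1.84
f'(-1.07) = 33.18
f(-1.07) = -11.08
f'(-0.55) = 7.69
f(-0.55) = -0.79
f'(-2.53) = 107.05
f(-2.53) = -118.21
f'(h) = 2*(h - 1)*(h + 1/3)^2 + 2*(h - 1)*(h + 6)*(2*h + 2/3) + 2*(h + 1/3)^2*(h + 6)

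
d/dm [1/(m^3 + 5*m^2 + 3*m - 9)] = (-3*m^2 - 10*m - 3)/(m^3 + 5*m^2 + 3*m - 9)^2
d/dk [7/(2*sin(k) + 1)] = -14*cos(k)/(2*sin(k) + 1)^2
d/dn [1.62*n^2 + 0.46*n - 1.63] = 3.24*n + 0.46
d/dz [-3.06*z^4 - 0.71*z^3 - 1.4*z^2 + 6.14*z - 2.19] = -12.24*z^3 - 2.13*z^2 - 2.8*z + 6.14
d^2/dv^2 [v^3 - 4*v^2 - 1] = 6*v - 8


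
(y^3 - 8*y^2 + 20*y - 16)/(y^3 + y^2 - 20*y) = (y^2 - 4*y + 4)/(y*(y + 5))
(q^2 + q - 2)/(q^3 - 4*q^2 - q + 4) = (q + 2)/(q^2 - 3*q - 4)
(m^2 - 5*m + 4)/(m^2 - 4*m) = (m - 1)/m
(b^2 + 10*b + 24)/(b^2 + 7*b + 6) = (b + 4)/(b + 1)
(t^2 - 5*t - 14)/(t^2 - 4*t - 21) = (t + 2)/(t + 3)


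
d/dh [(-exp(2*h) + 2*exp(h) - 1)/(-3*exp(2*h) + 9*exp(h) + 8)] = (-3*exp(2*h) - 22*exp(h) + 25)*exp(h)/(9*exp(4*h) - 54*exp(3*h) + 33*exp(2*h) + 144*exp(h) + 64)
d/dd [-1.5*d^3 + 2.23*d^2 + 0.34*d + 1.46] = -4.5*d^2 + 4.46*d + 0.34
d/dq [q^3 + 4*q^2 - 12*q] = 3*q^2 + 8*q - 12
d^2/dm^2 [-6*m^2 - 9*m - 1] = -12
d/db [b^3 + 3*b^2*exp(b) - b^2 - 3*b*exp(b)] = 3*b^2*exp(b) + 3*b^2 + 3*b*exp(b) - 2*b - 3*exp(b)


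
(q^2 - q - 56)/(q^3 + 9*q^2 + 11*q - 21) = (q - 8)/(q^2 + 2*q - 3)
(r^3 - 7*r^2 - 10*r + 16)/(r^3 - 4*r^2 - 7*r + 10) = (r - 8)/(r - 5)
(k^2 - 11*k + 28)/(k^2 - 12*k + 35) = (k - 4)/(k - 5)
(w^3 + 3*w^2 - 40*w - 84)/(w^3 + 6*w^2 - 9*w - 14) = (w^2 - 4*w - 12)/(w^2 - w - 2)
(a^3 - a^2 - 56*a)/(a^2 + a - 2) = a*(a^2 - a - 56)/(a^2 + a - 2)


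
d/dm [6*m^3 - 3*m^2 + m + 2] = 18*m^2 - 6*m + 1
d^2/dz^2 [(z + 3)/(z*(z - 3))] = 2*(z^3 + 9*z^2 - 27*z + 27)/(z^3*(z^3 - 9*z^2 + 27*z - 27))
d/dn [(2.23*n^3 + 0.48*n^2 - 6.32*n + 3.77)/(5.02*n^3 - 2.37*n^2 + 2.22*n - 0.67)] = (-7.6947*n^4 + 73.354*n^3 - 75.1713*n^2 + 17.2266*n - 4.135)/(25.2004*n^6 - 23.7948*n^5 + 27.9057*n^4 - 17.2496*n^3 + 8.1042*n^2 - 2.9748*n + 0.4489)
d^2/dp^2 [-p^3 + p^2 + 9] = 2 - 6*p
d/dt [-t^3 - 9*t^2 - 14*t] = -3*t^2 - 18*t - 14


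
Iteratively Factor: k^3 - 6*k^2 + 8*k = (k - 2)*(k^2 - 4*k) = k*(k - 2)*(k - 4)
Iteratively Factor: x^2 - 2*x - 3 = (x - 3)*(x + 1)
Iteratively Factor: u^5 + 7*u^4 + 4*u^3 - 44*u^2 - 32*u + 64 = (u - 2)*(u^4 + 9*u^3 + 22*u^2 - 32) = (u - 2)*(u + 4)*(u^3 + 5*u^2 + 2*u - 8) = (u - 2)*(u + 4)^2*(u^2 + u - 2) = (u - 2)*(u + 2)*(u + 4)^2*(u - 1)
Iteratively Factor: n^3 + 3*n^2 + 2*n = (n + 1)*(n^2 + 2*n) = (n + 1)*(n + 2)*(n)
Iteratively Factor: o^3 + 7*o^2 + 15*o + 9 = (o + 3)*(o^2 + 4*o + 3) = (o + 1)*(o + 3)*(o + 3)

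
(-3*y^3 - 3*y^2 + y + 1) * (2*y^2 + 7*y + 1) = -6*y^5 - 27*y^4 - 22*y^3 + 6*y^2 + 8*y + 1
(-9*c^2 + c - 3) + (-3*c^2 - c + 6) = 3 - 12*c^2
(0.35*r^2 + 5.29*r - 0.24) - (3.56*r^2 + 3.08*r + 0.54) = -3.21*r^2 + 2.21*r - 0.78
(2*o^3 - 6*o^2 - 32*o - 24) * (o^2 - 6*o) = 2*o^5 - 18*o^4 + 4*o^3 + 168*o^2 + 144*o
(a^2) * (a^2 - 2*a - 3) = a^4 - 2*a^3 - 3*a^2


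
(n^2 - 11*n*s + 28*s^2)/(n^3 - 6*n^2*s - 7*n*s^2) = (n - 4*s)/(n*(n + s))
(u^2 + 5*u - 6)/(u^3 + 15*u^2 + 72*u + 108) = (u - 1)/(u^2 + 9*u + 18)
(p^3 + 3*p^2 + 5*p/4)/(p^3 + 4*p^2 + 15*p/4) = (2*p + 1)/(2*p + 3)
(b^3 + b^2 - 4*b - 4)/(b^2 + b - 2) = (b^2 - b - 2)/(b - 1)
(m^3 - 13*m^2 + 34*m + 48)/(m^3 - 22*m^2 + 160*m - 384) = (m + 1)/(m - 8)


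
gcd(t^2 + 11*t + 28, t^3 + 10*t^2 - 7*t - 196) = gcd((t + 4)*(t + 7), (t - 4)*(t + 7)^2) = t + 7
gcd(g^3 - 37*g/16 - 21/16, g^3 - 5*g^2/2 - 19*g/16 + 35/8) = g - 7/4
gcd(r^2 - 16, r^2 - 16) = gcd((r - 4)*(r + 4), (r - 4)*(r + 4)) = r^2 - 16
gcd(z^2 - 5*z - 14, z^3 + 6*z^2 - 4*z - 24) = z + 2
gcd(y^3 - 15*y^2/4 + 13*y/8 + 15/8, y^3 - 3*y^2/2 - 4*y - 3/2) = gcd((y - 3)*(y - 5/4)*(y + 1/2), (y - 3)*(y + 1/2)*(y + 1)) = y^2 - 5*y/2 - 3/2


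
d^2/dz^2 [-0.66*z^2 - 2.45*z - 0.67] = -1.32000000000000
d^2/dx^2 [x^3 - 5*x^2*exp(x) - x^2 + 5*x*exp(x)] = -5*x^2*exp(x) - 15*x*exp(x) + 6*x - 2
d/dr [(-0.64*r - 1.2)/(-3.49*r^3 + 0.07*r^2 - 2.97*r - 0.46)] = (-4.4672*r^3 - 12.5192*r^2 + 0.168*r - 3.2696)/(12.1801*r^6 - 0.4886*r^5 + 20.7355*r^4 + 2.795*r^3 + 8.7565*r^2 + 2.7324*r + 0.2116)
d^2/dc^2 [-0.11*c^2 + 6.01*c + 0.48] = -0.220000000000000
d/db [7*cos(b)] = -7*sin(b)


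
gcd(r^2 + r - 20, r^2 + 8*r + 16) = 1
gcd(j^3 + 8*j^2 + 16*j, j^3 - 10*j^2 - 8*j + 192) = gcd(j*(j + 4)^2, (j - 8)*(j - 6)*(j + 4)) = j + 4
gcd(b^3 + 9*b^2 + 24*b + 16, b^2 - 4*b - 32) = b + 4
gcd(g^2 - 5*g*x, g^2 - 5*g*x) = -g^2 + 5*g*x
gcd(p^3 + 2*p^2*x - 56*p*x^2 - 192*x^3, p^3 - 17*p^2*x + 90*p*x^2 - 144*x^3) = -p + 8*x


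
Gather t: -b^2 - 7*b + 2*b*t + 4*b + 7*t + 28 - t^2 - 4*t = -b^2 - 3*b - t^2 + t*(2*b + 3) + 28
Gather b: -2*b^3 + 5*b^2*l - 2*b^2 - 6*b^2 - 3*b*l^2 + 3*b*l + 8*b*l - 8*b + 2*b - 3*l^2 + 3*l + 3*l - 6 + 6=-2*b^3 + b^2*(5*l - 8) + b*(-3*l^2 + 11*l - 6) - 3*l^2 + 6*l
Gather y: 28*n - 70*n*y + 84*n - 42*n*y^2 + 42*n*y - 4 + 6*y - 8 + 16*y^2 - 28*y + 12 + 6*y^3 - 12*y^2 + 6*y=112*n + 6*y^3 + y^2*(4 - 42*n) + y*(-28*n - 16)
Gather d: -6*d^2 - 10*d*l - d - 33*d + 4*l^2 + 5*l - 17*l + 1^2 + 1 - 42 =-6*d^2 + d*(-10*l - 34) + 4*l^2 - 12*l - 40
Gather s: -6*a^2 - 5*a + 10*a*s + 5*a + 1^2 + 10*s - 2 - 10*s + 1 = -6*a^2 + 10*a*s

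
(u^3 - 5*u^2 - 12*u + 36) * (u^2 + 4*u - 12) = u^5 - u^4 - 44*u^3 + 48*u^2 + 288*u - 432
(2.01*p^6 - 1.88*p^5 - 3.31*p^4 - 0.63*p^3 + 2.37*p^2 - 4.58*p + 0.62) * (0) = 0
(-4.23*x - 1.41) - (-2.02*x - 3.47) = 2.06 - 2.21*x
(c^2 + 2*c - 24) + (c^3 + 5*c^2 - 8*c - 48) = c^3 + 6*c^2 - 6*c - 72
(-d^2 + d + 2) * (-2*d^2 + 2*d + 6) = 2*d^4 - 4*d^3 - 8*d^2 + 10*d + 12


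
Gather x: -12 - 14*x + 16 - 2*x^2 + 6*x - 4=-2*x^2 - 8*x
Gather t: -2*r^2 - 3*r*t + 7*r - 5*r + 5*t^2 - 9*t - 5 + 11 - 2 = -2*r^2 + 2*r + 5*t^2 + t*(-3*r - 9) + 4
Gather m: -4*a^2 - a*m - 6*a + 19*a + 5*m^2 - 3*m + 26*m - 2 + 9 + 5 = -4*a^2 + 13*a + 5*m^2 + m*(23 - a) + 12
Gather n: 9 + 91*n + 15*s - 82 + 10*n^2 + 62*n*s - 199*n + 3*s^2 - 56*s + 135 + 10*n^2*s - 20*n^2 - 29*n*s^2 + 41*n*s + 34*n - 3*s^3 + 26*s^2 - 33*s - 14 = n^2*(10*s - 10) + n*(-29*s^2 + 103*s - 74) - 3*s^3 + 29*s^2 - 74*s + 48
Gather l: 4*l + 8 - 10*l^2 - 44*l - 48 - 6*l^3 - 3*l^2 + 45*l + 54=-6*l^3 - 13*l^2 + 5*l + 14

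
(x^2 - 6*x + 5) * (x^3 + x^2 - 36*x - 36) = x^5 - 5*x^4 - 37*x^3 + 185*x^2 + 36*x - 180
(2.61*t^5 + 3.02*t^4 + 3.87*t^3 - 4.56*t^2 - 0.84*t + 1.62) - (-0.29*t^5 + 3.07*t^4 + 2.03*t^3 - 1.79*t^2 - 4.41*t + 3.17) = 2.9*t^5 - 0.0499999999999998*t^4 + 1.84*t^3 - 2.77*t^2 + 3.57*t - 1.55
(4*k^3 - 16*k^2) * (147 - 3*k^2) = -12*k^5 + 48*k^4 + 588*k^3 - 2352*k^2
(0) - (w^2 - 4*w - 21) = -w^2 + 4*w + 21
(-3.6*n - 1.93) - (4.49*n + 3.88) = -8.09*n - 5.81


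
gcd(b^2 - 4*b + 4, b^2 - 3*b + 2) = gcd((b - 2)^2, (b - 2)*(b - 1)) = b - 2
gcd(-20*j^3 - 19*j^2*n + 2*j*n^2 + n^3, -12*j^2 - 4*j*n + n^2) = 1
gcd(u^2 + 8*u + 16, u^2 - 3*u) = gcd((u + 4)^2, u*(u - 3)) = 1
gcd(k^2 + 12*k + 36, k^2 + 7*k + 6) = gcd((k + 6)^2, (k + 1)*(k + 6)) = k + 6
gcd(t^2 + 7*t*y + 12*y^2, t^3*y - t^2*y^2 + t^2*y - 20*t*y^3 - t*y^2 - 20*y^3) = t + 4*y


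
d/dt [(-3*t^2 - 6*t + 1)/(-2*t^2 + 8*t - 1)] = 2*(-18*t^2 + 5*t - 1)/(4*t^4 - 32*t^3 + 68*t^2 - 16*t + 1)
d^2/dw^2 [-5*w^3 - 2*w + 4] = -30*w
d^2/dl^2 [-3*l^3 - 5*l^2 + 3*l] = -18*l - 10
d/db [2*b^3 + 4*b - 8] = 6*b^2 + 4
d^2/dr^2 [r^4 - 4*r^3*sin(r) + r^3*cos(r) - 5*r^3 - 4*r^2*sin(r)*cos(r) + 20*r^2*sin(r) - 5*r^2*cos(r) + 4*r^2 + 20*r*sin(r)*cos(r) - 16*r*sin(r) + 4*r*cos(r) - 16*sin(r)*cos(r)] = 4*r^3*sin(r) - r^3*cos(r) - 26*r^2*sin(r) + 8*r^2*sin(2*r) - 19*r^2*cos(r) + 12*r^2 + 12*r*sin(r) - 40*r*sin(2*r) + 82*r*cos(r) - 16*r*cos(2*r) - 30*r + 32*sin(r) + 28*sin(2*r) - 42*cos(r) + 40*cos(2*r) + 8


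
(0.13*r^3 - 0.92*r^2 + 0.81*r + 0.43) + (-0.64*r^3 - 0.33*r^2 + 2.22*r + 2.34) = -0.51*r^3 - 1.25*r^2 + 3.03*r + 2.77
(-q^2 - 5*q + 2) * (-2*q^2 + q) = 2*q^4 + 9*q^3 - 9*q^2 + 2*q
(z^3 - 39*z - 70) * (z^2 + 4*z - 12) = z^5 + 4*z^4 - 51*z^3 - 226*z^2 + 188*z + 840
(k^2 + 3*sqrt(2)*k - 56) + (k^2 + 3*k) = 2*k^2 + 3*k + 3*sqrt(2)*k - 56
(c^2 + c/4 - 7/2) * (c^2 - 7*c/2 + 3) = c^4 - 13*c^3/4 - 11*c^2/8 + 13*c - 21/2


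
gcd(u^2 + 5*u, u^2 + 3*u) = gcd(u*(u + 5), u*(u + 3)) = u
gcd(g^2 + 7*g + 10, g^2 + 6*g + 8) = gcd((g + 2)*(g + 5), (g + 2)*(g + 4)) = g + 2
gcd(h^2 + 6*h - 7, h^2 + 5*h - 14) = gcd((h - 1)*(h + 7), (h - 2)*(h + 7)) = h + 7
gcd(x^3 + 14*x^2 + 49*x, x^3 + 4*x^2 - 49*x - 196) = x + 7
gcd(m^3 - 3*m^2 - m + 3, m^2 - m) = m - 1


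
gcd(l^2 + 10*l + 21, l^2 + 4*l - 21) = l + 7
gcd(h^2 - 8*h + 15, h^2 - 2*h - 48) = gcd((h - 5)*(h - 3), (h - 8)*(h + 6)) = 1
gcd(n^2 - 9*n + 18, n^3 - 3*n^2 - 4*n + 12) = n - 3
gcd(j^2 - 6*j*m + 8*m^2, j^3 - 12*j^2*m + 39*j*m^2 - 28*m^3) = j - 4*m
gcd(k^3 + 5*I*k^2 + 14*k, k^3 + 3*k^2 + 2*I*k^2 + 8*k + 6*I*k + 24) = k - 2*I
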